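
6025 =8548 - 2523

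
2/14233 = 2/14233 = 0.00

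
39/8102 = 39/8102 = 0.00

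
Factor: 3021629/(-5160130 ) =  -2^ ( -1 )*5^( - 1)  *  13^1 * 47^( - 1)*10979^( - 1 )*232433^1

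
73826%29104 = 15618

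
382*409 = 156238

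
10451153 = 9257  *1129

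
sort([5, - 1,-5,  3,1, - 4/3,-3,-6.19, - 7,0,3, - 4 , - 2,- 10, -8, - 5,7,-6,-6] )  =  [ - 10, - 8, - 7 , - 6.19, - 6, - 6, - 5,-5,-4,  -  3, - 2 , - 4/3,-1,0,1,3,3, 5,7]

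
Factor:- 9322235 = -5^1*13^1*  143419^1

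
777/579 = 1 + 66/193 = 1.34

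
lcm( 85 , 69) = 5865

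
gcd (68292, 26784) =36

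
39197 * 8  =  313576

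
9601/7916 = 9601/7916 = 1.21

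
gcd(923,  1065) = 71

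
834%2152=834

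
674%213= 35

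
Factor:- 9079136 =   -  2^5*11^1*25793^1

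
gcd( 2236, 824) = 4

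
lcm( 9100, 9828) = 245700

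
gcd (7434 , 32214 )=2478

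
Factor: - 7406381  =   - 67^1*110543^1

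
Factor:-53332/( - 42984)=67/54 = 2^(-1 )*3^( - 3 ) * 67^1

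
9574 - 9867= -293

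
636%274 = 88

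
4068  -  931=3137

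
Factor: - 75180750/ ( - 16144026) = 12530125/2690671  =  5^3*59^1*1699^1*2690671^( - 1 )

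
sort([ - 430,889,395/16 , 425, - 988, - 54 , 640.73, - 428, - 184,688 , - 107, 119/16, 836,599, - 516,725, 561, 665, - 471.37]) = [ - 988, - 516 , - 471.37, - 430, - 428 , - 184, - 107 ,-54,119/16,  395/16, 425,561 , 599, 640.73 , 665,688, 725,836,889]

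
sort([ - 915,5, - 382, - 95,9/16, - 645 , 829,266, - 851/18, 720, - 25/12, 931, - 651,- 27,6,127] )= [ -915,  -  651, - 645, - 382, - 95,  -  851/18,-27, - 25/12 , 9/16,5,6,127,266, 720,829,931] 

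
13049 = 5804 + 7245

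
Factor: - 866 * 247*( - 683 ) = 146095066  =  2^1 * 13^1*19^1*433^1*683^1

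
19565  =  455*43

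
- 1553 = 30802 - 32355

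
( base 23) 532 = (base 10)2716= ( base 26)40c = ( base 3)10201121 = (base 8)5234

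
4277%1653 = 971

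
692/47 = 14 + 34/47 = 14.72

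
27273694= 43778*623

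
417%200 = 17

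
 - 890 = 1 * (-890)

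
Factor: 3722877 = 3^2*413653^1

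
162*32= 5184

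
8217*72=591624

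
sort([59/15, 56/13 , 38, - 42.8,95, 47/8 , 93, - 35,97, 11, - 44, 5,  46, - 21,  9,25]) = [ - 44, - 42.8, - 35, - 21,59/15, 56/13, 5, 47/8 , 9,11, 25,38,46, 93, 95,97] 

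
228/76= 3 = 3.00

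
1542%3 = 0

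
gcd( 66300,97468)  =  4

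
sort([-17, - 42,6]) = [ - 42,-17, 6]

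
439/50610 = 439/50610 = 0.01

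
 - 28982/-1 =28982/1=   28982.00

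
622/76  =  311/38 = 8.18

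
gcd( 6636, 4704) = 84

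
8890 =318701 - 309811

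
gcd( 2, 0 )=2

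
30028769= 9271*3239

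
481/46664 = 481/46664 = 0.01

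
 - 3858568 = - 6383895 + 2525327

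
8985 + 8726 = 17711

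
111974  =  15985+95989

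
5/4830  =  1/966= 0.00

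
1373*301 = 413273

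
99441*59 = 5867019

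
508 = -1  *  ( - 508 )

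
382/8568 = 191/4284 = 0.04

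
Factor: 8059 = 8059^1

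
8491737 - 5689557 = 2802180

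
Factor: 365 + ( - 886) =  - 521^1 = -521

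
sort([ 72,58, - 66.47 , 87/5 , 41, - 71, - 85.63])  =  [ - 85.63, - 71, - 66.47,87/5, 41 , 58 , 72] 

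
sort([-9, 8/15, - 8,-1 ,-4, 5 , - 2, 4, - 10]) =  [ - 10,-9, - 8, - 4, - 2, - 1, 8/15  ,  4 , 5 ]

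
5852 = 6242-390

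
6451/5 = 1290 + 1/5 =1290.20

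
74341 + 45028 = 119369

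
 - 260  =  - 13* 20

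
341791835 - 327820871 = 13970964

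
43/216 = 43/216  =  0.20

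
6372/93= 2124/31= 68.52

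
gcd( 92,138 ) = 46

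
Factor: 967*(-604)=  - 584068 = - 2^2*151^1*967^1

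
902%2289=902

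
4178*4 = 16712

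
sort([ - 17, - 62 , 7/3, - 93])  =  [-93, - 62 , - 17,7/3]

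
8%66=8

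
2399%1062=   275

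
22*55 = 1210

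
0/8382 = 0=0.00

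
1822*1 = 1822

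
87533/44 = 87533/44 = 1989.39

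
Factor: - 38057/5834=- 2^( - 1) * 19^1*2003^1*2917^( - 1)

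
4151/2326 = 1 + 1825/2326  =  1.78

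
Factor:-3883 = -11^1*353^1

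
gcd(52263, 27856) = 1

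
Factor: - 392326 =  - 2^1*11^1*17^1 * 1049^1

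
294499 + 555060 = 849559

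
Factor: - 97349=-7^1 * 13907^1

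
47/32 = 47/32 = 1.47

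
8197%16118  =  8197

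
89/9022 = 89/9022 = 0.01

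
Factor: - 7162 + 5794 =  - 2^3*3^2*19^1=- 1368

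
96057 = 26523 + 69534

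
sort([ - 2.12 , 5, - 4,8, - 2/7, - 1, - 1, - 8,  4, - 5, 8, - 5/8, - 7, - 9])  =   [ - 9,-8,  -  7, - 5, - 4, - 2.12, - 1,-1,  -  5/8, - 2/7,4, 5,8, 8 ]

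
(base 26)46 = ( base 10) 110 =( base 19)5F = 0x6e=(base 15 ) 75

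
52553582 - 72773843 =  - 20220261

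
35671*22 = 784762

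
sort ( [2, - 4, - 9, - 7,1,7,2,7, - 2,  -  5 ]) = [ - 9, - 7, - 5, - 4 , - 2,1, 2, 2,7,7] 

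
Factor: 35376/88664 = 4422/11083= 2^1 * 3^1*11^1 * 67^1*11083^(  -  1)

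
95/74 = 1+21/74= 1.28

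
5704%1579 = 967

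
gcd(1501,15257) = 19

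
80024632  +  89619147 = 169643779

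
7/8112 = 7/8112 = 0.00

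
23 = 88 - 65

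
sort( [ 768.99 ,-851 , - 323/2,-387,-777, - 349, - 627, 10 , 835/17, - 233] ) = [ - 851, - 777, - 627,-387 , - 349, - 233, - 323/2,  10, 835/17,768.99 ]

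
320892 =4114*78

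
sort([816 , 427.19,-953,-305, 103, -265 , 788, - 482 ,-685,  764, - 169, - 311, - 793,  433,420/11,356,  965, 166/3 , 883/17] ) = [ - 953, - 793, - 685, - 482,-311, - 305 ,-265, - 169,420/11, 883/17,166/3 , 103,356 , 427.19,433,  764,788, 816 , 965]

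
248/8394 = 124/4197= 0.03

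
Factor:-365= -5^1*73^1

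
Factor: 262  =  2^1*131^1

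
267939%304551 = 267939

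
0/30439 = 0= 0.00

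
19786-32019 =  - 12233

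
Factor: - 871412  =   - 2^2*131^1*1663^1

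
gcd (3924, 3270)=654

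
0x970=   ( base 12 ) 1494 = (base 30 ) 2KG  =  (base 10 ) 2416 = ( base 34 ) 232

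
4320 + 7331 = 11651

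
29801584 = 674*44216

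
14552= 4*3638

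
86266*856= 73843696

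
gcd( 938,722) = 2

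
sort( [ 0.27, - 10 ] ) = [ - 10, 0.27] 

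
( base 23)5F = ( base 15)8a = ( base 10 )130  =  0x82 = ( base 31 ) 46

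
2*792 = 1584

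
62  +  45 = 107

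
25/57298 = 25/57298  =  0.00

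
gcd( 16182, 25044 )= 6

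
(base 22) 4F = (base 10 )103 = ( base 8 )147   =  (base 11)94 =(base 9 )124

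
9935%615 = 95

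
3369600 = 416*8100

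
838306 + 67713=906019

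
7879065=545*14457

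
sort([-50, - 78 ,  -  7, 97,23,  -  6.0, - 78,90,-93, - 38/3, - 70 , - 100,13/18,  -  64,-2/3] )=[-100 , - 93, - 78, - 78, - 70, - 64, - 50,-38/3,  -  7,-6.0,  -  2/3, 13/18, 23, 90, 97 ]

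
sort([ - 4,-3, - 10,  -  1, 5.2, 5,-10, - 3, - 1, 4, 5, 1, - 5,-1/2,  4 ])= [-10, - 10, - 5,-4, - 3, - 3,-1, - 1, - 1/2,1, 4 , 4, 5,  5,5.2 ] 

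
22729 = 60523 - 37794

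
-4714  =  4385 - 9099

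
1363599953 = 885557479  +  478042474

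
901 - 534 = 367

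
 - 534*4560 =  - 2435040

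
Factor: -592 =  - 2^4*37^1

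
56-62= - 6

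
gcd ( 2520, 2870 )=70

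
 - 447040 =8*( - 55880) 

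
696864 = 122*5712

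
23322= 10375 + 12947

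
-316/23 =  - 316/23 = - 13.74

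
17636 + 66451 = 84087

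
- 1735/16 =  - 1735/16 = -  108.44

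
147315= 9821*15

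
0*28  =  0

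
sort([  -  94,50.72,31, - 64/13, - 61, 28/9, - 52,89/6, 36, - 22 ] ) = [- 94, - 61, - 52, - 22,  -  64/13,28/9, 89/6,31, 36 , 50.72] 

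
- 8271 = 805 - 9076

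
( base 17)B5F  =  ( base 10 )3279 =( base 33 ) 30c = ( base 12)1A93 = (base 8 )6317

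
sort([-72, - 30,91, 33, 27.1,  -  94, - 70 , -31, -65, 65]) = [  -  94,-72,- 70,-65, - 31, - 30,27.1,33, 65,91]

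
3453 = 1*3453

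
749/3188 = 749/3188 = 0.23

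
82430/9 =9158 + 8/9 = 9158.89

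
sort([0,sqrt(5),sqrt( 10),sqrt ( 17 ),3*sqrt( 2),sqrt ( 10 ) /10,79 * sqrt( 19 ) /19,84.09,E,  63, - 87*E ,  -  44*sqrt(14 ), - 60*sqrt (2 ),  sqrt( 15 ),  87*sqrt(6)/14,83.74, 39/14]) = [ - 87 *E, - 44*sqrt( 14), - 60 * sqrt( 2), 0,sqrt(10 )/10,sqrt(5),E,39/14, sqrt( 10 ),  sqrt( 15),sqrt( 17), 3*sqrt( 2 ),87 * sqrt (6)/14,79*sqrt( 19) /19, 63, 83.74 , 84.09] 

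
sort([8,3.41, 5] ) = [3.41 , 5, 8] 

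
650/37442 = 325/18721 =0.02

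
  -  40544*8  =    -  324352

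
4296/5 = 859+1/5 = 859.20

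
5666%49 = 31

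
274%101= 72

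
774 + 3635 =4409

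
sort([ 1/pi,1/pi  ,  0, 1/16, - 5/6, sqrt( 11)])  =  [ - 5/6, 0,1/16,1/pi , 1/pi,sqrt ( 11)]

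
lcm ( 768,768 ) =768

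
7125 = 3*2375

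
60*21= 1260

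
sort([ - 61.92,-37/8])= [ - 61.92  , - 37/8]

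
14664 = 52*282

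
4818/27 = 178 + 4/9 = 178.44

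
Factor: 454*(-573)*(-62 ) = 2^2*3^1*31^1 * 191^1 * 227^1 = 16128804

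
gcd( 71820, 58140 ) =3420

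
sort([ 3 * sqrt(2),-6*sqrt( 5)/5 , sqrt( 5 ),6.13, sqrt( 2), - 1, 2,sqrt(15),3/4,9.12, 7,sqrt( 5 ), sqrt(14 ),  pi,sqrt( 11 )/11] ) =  [  -  6*sqrt( 5)/5,  -  1,  sqrt( 11 )/11,3/4,sqrt( 2),2, sqrt(  5),sqrt( 5 ), pi, sqrt( 14),sqrt(15 ),3*sqrt( 2), 6.13, 7, 9.12 ]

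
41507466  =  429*96754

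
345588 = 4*86397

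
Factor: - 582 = -2^1*3^1*97^1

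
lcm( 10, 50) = 50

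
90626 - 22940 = 67686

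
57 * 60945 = 3473865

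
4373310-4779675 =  - 406365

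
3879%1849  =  181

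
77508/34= 38754/17 = 2279.65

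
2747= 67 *41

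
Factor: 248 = 2^3*31^1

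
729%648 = 81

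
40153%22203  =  17950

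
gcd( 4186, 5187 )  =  91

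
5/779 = 5/779 =0.01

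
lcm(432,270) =2160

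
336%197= 139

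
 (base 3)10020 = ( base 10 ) 87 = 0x57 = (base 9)106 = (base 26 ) 39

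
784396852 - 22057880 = 762338972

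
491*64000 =31424000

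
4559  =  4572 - 13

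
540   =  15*36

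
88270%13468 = 7462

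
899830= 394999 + 504831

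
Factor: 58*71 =4118 = 2^1*29^1  *71^1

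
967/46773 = 967/46773 = 0.02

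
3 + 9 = 12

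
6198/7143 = 2066/2381 = 0.87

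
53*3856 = 204368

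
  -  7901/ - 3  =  2633 + 2/3 =2633.67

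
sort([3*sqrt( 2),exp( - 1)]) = [ exp( - 1 ),3*sqrt(2 )] 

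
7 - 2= 5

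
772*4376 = 3378272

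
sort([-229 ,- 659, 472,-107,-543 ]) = [ - 659,-543,  -  229,-107 , 472]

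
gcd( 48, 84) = 12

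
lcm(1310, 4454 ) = 22270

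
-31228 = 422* (  -  74)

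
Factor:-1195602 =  - 2^1 * 3^1*199267^1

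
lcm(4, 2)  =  4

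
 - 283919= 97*( - 2927 ) 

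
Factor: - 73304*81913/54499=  - 6004550552/54499 = - 2^3*7^2*11^1  *13^1*17^1*6301^1*54499^( - 1) 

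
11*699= 7689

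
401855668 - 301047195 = 100808473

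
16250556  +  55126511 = 71377067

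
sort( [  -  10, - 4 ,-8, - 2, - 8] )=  [ - 10, -8, - 8, - 4, - 2] 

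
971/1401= 971/1401  =  0.69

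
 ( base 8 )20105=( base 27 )B8Q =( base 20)10d1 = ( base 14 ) 3021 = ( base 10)8261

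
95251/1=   95251= 95251.00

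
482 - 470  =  12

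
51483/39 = 17161/13=1320.08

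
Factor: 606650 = 2^1 * 5^2*11^1*1103^1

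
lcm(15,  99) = 495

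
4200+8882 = 13082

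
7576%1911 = 1843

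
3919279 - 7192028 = -3272749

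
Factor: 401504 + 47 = 401551 = 401551^1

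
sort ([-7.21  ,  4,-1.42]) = [-7.21, - 1.42,4 ] 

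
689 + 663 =1352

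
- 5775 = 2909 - 8684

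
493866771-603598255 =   -  109731484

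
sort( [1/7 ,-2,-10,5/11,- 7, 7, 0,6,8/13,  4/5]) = [  -  10, -7,-2,  0,1/7,5/11,8/13,4/5, 6,7 ]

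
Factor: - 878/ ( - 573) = 2^1*3^(-1 )*191^( - 1)*439^1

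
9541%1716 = 961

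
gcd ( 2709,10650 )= 3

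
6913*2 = 13826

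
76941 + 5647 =82588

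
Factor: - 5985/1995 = - 3^1 = - 3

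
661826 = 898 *737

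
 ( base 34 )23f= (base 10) 2429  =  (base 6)15125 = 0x97D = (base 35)1ye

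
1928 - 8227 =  - 6299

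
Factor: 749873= 19^1*61^1*647^1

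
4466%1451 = 113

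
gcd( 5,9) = 1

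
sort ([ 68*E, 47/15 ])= [ 47/15, 68*E]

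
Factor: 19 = 19^1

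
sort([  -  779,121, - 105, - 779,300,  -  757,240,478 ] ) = [-779 , - 779, - 757,- 105,121,240,300,478]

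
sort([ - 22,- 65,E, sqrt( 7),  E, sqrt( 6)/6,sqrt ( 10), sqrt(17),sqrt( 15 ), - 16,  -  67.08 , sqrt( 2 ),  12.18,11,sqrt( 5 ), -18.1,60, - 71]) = [ - 71, - 67.08,  -  65, - 22, - 18.1,-16, sqrt(6 )/6,sqrt(2 ),sqrt(5),sqrt ( 7), E, E,sqrt ( 10),sqrt( 15), sqrt ( 17),11,12.18,  60] 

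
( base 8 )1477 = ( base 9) 1123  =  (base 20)21b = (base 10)831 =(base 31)QP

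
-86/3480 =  - 43/1740 = - 0.02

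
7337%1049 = 1043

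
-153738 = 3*( - 51246)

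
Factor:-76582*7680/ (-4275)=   2^10*3^(-1 )*5^(-1 ) *11^1*19^( -1)*59^2 = 39209984/285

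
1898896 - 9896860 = -7997964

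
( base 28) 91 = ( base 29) 8l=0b11111101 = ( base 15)11D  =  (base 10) 253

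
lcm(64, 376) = 3008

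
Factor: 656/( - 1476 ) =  - 2^2*3^ ( - 2 ) = - 4/9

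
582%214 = 154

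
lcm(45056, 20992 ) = 1847296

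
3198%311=88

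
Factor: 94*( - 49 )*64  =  -2^7*7^2*47^1 =-294784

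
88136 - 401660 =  - 313524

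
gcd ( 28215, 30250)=55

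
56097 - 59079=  - 2982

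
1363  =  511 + 852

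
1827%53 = 25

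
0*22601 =0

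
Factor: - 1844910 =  - 2^1*3^3*5^1*6833^1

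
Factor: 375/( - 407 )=-3^1 *5^3*11^( - 1)*37^(-1 )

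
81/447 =27/149= 0.18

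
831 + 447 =1278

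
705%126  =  75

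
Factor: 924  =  2^2*3^1 * 7^1 * 11^1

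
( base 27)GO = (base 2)111001000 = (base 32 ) e8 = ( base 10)456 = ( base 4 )13020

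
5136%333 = 141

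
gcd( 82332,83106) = 18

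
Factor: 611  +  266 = 877^1 = 877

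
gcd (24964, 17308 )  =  4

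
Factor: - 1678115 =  - 5^1 * 101^1*3323^1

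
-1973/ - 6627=1973/6627 = 0.30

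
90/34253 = 90/34253 = 0.00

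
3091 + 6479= 9570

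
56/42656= 7/5332 = 0.00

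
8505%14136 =8505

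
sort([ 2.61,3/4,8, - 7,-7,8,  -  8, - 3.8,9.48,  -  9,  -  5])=[ - 9,- 8, - 7, - 7, - 5,-3.8,3/4,2.61,8 , 8, 9.48]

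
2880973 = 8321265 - 5440292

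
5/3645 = 1/729 = 0.00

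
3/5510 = 3/5510 = 0.00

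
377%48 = 41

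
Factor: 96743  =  89^1 * 1087^1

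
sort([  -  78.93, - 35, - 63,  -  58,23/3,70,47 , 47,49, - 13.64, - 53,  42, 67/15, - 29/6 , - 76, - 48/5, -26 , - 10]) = [ - 78.93 ,  -  76,  -  63, - 58, - 53, - 35,-26, - 13.64,-10, - 48/5,-29/6, 67/15,23/3,42 , 47, 47,49, 70] 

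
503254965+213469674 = 716724639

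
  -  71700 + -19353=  - 91053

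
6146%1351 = 742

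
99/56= 1 + 43/56= 1.77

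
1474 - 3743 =-2269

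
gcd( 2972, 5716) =4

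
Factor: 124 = 2^2 * 31^1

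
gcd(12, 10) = 2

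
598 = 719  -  121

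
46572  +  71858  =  118430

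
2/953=2/953 = 0.00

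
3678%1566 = 546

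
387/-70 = -387/70=-5.53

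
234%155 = 79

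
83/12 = 6+11/12 = 6.92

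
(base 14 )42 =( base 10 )58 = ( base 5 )213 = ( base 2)111010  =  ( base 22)2e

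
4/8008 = 1/2002 = 0.00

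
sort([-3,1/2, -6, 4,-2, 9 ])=[-6, - 3,-2,1/2, 4,9]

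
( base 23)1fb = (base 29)11F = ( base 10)885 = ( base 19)28B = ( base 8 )1565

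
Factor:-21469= - 7^1*3067^1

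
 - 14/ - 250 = 7/125   =  0.06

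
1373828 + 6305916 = 7679744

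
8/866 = 4/433 = 0.01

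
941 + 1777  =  2718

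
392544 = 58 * 6768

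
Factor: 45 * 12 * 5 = 2700 = 2^2*3^3*5^2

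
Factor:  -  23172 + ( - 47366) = - 2^1 * 13^1*2713^1 = -70538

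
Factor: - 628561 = - 628561^1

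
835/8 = 835/8=104.38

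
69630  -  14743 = 54887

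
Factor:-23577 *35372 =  - 2^2* 3^1*29^1* 37^1*239^1*271^1 =- 833965644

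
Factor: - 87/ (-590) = 2^(  -  1)*3^1 * 5^( - 1 )*29^1 * 59^(-1)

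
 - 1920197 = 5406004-7326201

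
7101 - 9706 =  - 2605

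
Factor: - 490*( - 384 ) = 2^8*3^1  *5^1*7^2 = 188160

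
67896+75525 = 143421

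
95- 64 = 31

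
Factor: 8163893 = 17^1*281^1*1709^1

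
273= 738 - 465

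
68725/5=13745 = 13745.00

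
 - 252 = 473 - 725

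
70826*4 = 283304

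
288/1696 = 9/53 = 0.17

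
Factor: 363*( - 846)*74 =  - 2^2*3^3*11^2*37^1*47^1 = -22725252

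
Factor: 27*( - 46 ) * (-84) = 2^3* 3^4*7^1*23^1= 104328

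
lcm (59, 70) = 4130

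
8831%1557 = 1046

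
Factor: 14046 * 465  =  2^1  *  3^2*5^1*31^1*2341^1 = 6531390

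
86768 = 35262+51506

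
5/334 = 5/334 = 0.01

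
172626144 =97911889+74714255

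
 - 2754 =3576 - 6330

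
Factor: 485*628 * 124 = 37767920=2^4*5^1*31^1*97^1*157^1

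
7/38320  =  7/38320= 0.00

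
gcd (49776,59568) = 816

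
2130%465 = 270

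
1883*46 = 86618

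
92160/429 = 30720/143 =214.83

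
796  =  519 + 277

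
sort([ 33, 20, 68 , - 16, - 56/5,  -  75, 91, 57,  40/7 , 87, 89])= [- 75, - 16, - 56/5 , 40/7, 20, 33,57,68, 87, 89, 91]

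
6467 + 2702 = 9169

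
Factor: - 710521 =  - 7^1 * 101503^1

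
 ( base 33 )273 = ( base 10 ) 2412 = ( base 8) 4554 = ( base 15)aac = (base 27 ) 389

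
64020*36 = 2304720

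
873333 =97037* 9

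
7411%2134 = 1009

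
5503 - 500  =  5003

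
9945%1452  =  1233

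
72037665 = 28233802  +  43803863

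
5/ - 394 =-5/394=- 0.01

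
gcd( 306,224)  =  2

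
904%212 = 56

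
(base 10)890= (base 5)12030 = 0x37a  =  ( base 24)1D2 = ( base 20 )24A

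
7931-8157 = - 226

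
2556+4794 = 7350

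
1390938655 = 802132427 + 588806228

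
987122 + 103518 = 1090640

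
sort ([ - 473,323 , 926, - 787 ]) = [ - 787, - 473,323, 926]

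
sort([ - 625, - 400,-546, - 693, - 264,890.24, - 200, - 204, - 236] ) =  [-693,-625, - 546, - 400, - 264,-236,- 204, - 200,890.24 ] 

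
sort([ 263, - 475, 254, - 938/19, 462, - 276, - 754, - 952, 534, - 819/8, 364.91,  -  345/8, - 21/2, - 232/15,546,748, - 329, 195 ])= [-952, - 754, - 475, - 329, - 276, - 819/8,-938/19, - 345/8, -232/15, - 21/2, 195,  254,  263 , 364.91, 462,  534, 546,748]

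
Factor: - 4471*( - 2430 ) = 10864530=2^1*3^5*5^1*17^1*263^1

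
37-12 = 25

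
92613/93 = 995 + 26/31 = 995.84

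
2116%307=274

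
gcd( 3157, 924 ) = 77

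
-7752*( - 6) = 46512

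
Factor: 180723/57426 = 107/34 = 2^(  -  1) *17^ ( - 1 )*107^1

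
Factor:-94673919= - 3^1*73^1 * 432301^1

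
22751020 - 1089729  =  21661291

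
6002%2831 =340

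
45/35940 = 3/2396 = 0.00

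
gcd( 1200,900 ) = 300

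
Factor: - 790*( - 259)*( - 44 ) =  - 9002840 =-  2^3 * 5^1 * 7^1 * 11^1*37^1*79^1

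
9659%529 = 137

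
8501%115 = 106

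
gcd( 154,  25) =1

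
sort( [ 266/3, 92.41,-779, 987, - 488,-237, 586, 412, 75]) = [- 779, - 488, - 237,75,  266/3, 92.41, 412, 586, 987 ] 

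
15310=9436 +5874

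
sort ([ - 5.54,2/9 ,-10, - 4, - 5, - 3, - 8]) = [ - 10, -8, - 5.54, - 5,-4, - 3, 2/9 ] 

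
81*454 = 36774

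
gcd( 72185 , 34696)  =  1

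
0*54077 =0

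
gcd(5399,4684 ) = 1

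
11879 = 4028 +7851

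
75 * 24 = 1800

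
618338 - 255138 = 363200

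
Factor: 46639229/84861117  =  3^( - 2 )*7^2*11^( - 1)*13^1*71^( - 1)*211^1*347^1*12073^( -1)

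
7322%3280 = 762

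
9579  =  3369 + 6210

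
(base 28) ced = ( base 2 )10011001010101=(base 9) 14413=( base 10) 9813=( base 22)K61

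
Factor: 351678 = 2^1*3^1*58613^1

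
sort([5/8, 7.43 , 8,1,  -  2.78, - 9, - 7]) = [ - 9, - 7 , -2.78,5/8,1,  7.43,8] 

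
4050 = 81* 50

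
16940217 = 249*68033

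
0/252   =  0 = 0.00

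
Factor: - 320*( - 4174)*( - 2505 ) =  - 3345878400 = - 2^7 * 3^1*5^2*167^1*2087^1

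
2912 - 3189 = -277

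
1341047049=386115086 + 954931963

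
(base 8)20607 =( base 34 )7ef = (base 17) 1CBF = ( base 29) a5s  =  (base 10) 8583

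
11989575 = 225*53287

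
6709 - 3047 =3662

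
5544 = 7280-1736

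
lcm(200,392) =9800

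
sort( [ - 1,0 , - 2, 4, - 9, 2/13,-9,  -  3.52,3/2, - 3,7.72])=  [ - 9, - 9, - 3.52, - 3, - 2, - 1,0 , 2/13, 3/2, 4, 7.72 ]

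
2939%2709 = 230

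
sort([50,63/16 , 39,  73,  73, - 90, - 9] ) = [ - 90, - 9,63/16 , 39,50, 73,73 ] 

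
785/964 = 785/964 = 0.81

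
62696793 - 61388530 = 1308263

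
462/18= 25+ 2/3 = 25.67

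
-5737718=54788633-60526351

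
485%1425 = 485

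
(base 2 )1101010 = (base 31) 3d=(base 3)10221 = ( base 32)3A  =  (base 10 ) 106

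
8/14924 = 2/3731  =  0.00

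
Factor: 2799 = 3^2*311^1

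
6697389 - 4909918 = 1787471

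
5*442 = 2210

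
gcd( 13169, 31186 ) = 1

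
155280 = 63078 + 92202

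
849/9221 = 849/9221 = 0.09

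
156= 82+74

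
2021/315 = 6 + 131/315= 6.42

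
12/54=2/9=0.22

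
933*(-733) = -683889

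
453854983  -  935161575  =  -481306592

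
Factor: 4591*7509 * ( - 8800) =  - 303369607200 = - 2^5*3^1*5^2 * 11^1 * 2503^1*4591^1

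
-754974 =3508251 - 4263225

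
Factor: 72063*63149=3^3*17^1*157^1*63149^1 = 4550706387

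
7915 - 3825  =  4090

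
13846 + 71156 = 85002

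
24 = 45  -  21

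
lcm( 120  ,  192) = 960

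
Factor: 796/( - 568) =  - 199/142 = - 2^(- 1 )*71^ (- 1)*199^1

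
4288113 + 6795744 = 11083857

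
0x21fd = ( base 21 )JF7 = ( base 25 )DN1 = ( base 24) f2d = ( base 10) 8701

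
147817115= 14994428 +132822687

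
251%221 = 30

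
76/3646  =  38/1823 =0.02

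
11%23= 11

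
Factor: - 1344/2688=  - 2^( - 1 ) =- 1/2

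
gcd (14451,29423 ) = 1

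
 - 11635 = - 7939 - 3696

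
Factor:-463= - 463^1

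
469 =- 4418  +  4887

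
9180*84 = 771120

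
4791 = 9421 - 4630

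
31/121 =31/121= 0.26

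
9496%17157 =9496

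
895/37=24 + 7/37 = 24.19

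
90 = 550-460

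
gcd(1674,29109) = 93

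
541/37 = 14 + 23/37 = 14.62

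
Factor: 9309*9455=88016595 = 3^1 * 5^1*29^1*31^1*61^1*107^1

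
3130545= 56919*55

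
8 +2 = 10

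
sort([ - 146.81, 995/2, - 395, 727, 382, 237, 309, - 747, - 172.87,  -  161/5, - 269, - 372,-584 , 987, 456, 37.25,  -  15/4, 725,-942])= [ - 942,-747,-584, - 395 , - 372, - 269, - 172.87, - 146.81, - 161/5,-15/4, 37.25, 237,309,382,456 , 995/2,725, 727, 987]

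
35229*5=176145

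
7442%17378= 7442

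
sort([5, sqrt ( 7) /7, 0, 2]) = [0, sqrt(7) /7, 2,5 ] 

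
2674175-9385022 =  - 6710847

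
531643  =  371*1433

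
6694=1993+4701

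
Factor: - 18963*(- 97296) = 2^4*3^3*7^2*43^1*2027^1= 1845024048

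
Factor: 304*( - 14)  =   - 2^5*7^1*19^1= - 4256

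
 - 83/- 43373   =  83/43373 = 0.00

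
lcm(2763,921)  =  2763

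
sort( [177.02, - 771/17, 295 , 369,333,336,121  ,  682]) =[ - 771/17, 121,177.02, 295 , 333 , 336, 369, 682 ] 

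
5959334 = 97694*61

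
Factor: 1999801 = 43^1*46507^1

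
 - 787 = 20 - 807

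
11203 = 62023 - 50820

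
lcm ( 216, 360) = 1080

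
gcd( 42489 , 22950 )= 9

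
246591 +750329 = 996920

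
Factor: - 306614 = -2^1*7^1*11^2*181^1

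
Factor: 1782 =2^1*3^4*11^1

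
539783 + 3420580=3960363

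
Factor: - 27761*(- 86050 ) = 2^1*5^2*  17^1* 23^1*71^1 * 1721^1 = 2388834050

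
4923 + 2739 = 7662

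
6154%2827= 500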